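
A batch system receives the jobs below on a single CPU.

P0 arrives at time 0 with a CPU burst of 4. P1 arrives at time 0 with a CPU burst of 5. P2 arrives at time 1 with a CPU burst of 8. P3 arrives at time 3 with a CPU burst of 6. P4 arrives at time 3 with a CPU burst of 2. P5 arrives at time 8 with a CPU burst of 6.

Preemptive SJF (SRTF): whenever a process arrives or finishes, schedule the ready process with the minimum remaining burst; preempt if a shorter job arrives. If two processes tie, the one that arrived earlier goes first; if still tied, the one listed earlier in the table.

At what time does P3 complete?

17

Timeline: | P0 0-4 | P4 4-6 | P1 6-11 | P3 11-17 | P5 17-23 | P2 23-31 |
Completion: P0=4  P1=11  P2=31  P3=17  P4=6  P5=23
Turnaround (C−A): P0=4  P1=11  P2=30  P3=14  P4=3  P5=15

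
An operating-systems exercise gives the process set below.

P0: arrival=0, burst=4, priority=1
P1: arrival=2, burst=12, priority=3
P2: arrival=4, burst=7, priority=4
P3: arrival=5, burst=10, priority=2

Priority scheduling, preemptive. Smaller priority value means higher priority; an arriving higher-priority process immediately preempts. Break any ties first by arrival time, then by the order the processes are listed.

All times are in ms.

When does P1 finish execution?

Schedule: | P0 0-4 | P1 4-5 | P3 5-15 | P1 15-26 | P2 26-33 |
Completion: P0=4  P1=26  P2=33  P3=15

26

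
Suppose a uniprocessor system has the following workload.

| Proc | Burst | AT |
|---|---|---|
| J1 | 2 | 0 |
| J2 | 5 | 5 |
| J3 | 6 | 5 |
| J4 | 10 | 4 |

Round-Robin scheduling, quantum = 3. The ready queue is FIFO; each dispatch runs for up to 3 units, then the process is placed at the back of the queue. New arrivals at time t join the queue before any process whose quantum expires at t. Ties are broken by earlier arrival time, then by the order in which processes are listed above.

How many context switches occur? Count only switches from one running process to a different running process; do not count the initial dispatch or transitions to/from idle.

6

Gantt: | J1 0-2 | idle 2-4 | J4 4-7 | J2 7-10 | J3 10-13 | J4 13-16 | J2 16-18 | J3 18-21 | J4 21-25 |
Completion: J1=2  J2=18  J3=21  J4=25
Turnaround (C−A): J1=2  J2=13  J3=16  J4=21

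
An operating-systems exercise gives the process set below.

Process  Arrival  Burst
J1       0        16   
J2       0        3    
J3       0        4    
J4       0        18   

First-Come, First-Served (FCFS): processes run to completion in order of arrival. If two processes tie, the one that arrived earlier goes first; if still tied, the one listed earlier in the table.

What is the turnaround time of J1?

16

Timeline: | J1 0-16 | J2 16-19 | J3 19-23 | J4 23-41 |
Completion: J1=16  J2=19  J3=23  J4=41
Turnaround (C−A): J1=16  J2=19  J3=23  J4=41
Turnaround(J1) = completion − arrival = 16 − 0 = 16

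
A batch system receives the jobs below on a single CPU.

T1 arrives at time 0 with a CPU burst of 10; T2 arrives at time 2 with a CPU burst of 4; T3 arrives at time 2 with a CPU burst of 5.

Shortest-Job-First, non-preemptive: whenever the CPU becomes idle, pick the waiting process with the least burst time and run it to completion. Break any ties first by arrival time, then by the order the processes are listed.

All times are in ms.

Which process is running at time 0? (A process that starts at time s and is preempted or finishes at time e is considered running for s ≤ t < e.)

Schedule: | T1 0-10 | T2 10-14 | T3 14-19 |
Completion: T1=10  T2=14  T3=19

T1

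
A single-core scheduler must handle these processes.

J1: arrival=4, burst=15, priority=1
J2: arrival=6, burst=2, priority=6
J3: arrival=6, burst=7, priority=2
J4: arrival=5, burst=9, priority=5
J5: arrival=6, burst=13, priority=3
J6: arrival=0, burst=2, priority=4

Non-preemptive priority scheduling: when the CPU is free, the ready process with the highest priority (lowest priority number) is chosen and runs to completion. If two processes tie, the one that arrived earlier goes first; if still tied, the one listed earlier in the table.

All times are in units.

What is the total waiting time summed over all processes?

Schedule: | J6 0-2 | idle 2-4 | J1 4-19 | J3 19-26 | J5 26-39 | J4 39-48 | J2 48-50 |
Completion: J1=19  J2=50  J3=26  J4=48  J5=39  J6=2
Waiting = turnaround − burst: J1=0, J2=42, J3=13, J4=34, J5=20, J6=0
Total waiting = 0 + 42 + 13 + 34 + 20 + 0 = 109

109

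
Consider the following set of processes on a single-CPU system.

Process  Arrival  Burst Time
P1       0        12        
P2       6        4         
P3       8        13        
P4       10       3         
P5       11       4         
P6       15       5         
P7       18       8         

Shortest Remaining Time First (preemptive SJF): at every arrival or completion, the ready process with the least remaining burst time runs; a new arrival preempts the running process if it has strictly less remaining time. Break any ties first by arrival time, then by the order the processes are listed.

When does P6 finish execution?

Timeline: | P1 0-6 | P2 6-10 | P4 10-13 | P5 13-17 | P6 17-22 | P1 22-28 | P7 28-36 | P3 36-49 |
Completion: P1=28  P2=10  P3=49  P4=13  P5=17  P6=22  P7=36

22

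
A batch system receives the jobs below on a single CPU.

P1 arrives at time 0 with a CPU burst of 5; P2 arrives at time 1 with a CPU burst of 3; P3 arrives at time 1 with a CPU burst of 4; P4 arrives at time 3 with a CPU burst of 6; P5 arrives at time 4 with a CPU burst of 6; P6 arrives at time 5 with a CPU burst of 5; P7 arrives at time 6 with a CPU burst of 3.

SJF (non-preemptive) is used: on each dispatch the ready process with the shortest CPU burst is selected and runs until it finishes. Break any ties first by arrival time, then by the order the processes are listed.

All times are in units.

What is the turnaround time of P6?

15

Gantt: | P1 0-5 | P2 5-8 | P7 8-11 | P3 11-15 | P6 15-20 | P4 20-26 | P5 26-32 |
Completion: P1=5  P2=8  P3=15  P4=26  P5=32  P6=20  P7=11
Turnaround (C−A): P1=5  P2=7  P3=14  P4=23  P5=28  P6=15  P7=5
Turnaround(P6) = completion − arrival = 20 − 5 = 15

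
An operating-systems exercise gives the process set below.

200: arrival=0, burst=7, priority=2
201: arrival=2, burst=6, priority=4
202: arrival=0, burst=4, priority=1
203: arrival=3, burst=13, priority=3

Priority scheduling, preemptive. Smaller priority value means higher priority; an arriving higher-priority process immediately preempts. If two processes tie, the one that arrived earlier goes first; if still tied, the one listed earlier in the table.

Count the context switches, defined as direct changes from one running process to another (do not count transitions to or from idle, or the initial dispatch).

Schedule: | 202 0-4 | 200 4-11 | 203 11-24 | 201 24-30 |
Completion: 200=11  201=30  202=4  203=24

3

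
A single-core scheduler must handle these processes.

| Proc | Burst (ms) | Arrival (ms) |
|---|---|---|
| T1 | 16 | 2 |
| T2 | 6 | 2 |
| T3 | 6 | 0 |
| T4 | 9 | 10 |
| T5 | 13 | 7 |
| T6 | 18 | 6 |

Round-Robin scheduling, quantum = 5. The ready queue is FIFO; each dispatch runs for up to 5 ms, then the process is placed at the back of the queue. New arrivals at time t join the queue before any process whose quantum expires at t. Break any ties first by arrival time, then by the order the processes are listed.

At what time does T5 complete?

Schedule: | T3 0-5 | T1 5-10 | T2 10-15 | T3 15-16 | T6 16-21 | T5 21-26 | T4 26-31 | T1 31-36 | T2 36-37 | T6 37-42 | T5 42-47 | T4 47-51 | T1 51-56 | T6 56-61 | T5 61-64 | T1 64-65 | T6 65-68 |
Completion: T1=65  T2=37  T3=16  T4=51  T5=64  T6=68
Turnaround (C−A): T1=63  T2=35  T3=16  T4=41  T5=57  T6=62

64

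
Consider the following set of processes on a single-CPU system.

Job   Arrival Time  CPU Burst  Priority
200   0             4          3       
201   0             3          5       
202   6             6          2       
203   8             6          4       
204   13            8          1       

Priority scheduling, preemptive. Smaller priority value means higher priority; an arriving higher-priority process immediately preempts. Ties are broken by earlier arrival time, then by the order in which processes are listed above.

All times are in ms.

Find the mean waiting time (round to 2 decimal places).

Timeline: | 200 0-4 | 201 4-6 | 202 6-12 | 203 12-13 | 204 13-21 | 203 21-26 | 201 26-27 |
Completion: 200=4  201=27  202=12  203=26  204=21
Turnaround (C−A): 200=4  201=27  202=6  203=18  204=8
Waiting times: 200=0, 201=24, 202=0, 203=12, 204=0
Average waiting = (0+24+0+12+0) / 5 = 36/5 = 7.20

7.20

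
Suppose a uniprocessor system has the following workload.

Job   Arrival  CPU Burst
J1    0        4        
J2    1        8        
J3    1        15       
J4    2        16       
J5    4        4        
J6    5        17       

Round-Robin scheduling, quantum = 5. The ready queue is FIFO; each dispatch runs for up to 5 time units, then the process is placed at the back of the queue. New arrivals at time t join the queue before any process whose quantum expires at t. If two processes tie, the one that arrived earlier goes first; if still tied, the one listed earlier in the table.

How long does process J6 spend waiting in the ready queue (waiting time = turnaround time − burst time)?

Timeline: | J1 0-4 | J2 4-9 | J3 9-14 | J4 14-19 | J5 19-23 | J6 23-28 | J2 28-31 | J3 31-36 | J4 36-41 | J6 41-46 | J3 46-51 | J4 51-56 | J6 56-61 | J4 61-62 | J6 62-64 |
Completion: J1=4  J2=31  J3=51  J4=62  J5=23  J6=64
Turnaround (C−A): J1=4  J2=30  J3=50  J4=60  J5=19  J6=59
Waiting(J6) = turnaround − burst = 59 − 17 = 42

42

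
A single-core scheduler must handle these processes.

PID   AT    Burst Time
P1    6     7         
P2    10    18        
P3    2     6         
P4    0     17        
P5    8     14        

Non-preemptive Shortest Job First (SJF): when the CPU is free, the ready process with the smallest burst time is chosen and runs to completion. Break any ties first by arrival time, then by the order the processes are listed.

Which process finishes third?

P1

Timeline: | P4 0-17 | P3 17-23 | P1 23-30 | P5 30-44 | P2 44-62 |
Completion: P1=30  P2=62  P3=23  P4=17  P5=44
Finish order: P4 → P3 → P1 → P5 → P2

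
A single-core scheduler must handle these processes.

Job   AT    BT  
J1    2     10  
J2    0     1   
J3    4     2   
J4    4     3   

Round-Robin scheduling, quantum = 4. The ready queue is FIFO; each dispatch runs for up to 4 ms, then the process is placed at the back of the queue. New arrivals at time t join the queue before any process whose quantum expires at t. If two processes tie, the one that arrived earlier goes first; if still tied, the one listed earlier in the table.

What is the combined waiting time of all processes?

11

Gantt: | J2 0-1 | idle 1-2 | J1 2-6 | J3 6-8 | J4 8-11 | J1 11-17 |
Completion: J1=17  J2=1  J3=8  J4=11
Turnaround (C−A): J1=15  J2=1  J3=4  J4=7
Waiting = turnaround − burst: J1=5, J2=0, J3=2, J4=4
Total waiting = 5 + 0 + 2 + 4 = 11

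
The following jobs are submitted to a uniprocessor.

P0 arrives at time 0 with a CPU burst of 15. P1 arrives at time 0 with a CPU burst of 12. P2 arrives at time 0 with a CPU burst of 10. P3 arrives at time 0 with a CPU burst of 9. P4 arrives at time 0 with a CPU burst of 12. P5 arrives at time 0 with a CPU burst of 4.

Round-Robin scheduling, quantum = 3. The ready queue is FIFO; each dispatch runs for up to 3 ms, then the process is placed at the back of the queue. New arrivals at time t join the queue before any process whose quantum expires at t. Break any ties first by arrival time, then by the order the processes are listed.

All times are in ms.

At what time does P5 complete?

34

Timeline: | P0 0-3 | P1 3-6 | P2 6-9 | P3 9-12 | P4 12-15 | P5 15-18 | P0 18-21 | P1 21-24 | P2 24-27 | P3 27-30 | P4 30-33 | P5 33-34 | P0 34-37 | P1 37-40 | P2 40-43 | P3 43-46 | P4 46-49 | P0 49-52 | P1 52-55 | P2 55-56 | P4 56-59 | P0 59-62 |
Completion: P0=62  P1=55  P2=56  P3=46  P4=59  P5=34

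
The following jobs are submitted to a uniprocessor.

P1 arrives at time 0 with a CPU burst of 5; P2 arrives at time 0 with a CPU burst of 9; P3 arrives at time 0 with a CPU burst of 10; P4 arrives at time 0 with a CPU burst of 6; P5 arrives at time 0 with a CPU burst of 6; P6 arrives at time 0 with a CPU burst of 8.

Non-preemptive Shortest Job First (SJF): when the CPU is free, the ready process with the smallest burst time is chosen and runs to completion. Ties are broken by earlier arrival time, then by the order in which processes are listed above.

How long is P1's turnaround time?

5

Gantt: | P1 0-5 | P4 5-11 | P5 11-17 | P6 17-25 | P2 25-34 | P3 34-44 |
Completion: P1=5  P2=34  P3=44  P4=11  P5=17  P6=25
Turnaround(P1) = completion − arrival = 5 − 0 = 5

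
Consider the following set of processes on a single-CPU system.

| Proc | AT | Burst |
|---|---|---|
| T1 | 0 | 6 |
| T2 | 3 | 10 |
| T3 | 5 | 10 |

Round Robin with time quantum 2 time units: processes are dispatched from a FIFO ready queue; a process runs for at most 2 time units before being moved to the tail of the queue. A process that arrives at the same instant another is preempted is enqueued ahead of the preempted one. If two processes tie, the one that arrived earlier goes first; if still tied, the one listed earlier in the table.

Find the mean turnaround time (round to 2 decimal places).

Schedule: | T1 0-4 | T2 4-6 | T1 6-8 | T3 8-10 | T2 10-12 | T3 12-14 | T2 14-16 | T3 16-18 | T2 18-20 | T3 20-22 | T2 22-24 | T3 24-26 |
Completion: T1=8  T2=24  T3=26
Turnaround (C−A): T1=8  T2=21  T3=21
Turnaround times: T1=8, T2=21, T3=21
Average turnaround = (8+21+21) / 3 = 50/3 = 16.67

16.67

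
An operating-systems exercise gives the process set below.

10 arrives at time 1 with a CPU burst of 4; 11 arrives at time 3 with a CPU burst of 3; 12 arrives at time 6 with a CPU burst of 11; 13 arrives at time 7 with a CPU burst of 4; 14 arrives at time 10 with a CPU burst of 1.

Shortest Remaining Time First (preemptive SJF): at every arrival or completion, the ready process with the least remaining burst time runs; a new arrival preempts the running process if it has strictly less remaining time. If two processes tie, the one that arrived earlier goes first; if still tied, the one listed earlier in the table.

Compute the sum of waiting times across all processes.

11

Timeline: | idle 0-1 | 10 1-5 | 11 5-8 | 13 8-10 | 14 10-11 | 13 11-13 | 12 13-24 |
Completion: 10=5  11=8  12=24  13=13  14=11
Turnaround (C−A): 10=4  11=5  12=18  13=6  14=1
Waiting = turnaround − burst: 10=0, 11=2, 12=7, 13=2, 14=0
Total waiting = 0 + 2 + 7 + 2 + 0 = 11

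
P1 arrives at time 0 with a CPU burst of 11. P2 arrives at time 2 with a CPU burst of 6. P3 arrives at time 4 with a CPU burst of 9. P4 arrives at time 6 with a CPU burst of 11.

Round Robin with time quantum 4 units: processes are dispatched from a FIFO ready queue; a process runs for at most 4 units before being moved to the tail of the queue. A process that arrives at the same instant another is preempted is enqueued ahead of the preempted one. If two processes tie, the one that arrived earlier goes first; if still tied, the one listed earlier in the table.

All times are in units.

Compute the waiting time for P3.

21

Timeline: | P1 0-4 | P2 4-8 | P3 8-12 | P1 12-16 | P4 16-20 | P2 20-22 | P3 22-26 | P1 26-29 | P4 29-33 | P3 33-34 | P4 34-37 |
Completion: P1=29  P2=22  P3=34  P4=37
Turnaround (C−A): P1=29  P2=20  P3=30  P4=31
Waiting(P3) = turnaround − burst = 30 − 9 = 21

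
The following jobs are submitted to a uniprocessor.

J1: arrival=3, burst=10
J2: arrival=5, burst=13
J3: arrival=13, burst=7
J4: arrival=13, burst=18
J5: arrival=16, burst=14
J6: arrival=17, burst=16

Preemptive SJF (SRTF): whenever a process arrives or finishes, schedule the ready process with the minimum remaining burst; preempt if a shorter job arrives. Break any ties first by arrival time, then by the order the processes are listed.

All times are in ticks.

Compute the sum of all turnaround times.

Gantt: | idle 0-3 | J1 3-13 | J3 13-20 | J2 20-33 | J5 33-47 | J6 47-63 | J4 63-81 |
Completion: J1=13  J2=33  J3=20  J4=81  J5=47  J6=63
Turnaround = completion − arrival: J1=10, J2=28, J3=7, J4=68, J5=31, J6=46
Total turnaround = 10 + 28 + 7 + 68 + 31 + 46 = 190

190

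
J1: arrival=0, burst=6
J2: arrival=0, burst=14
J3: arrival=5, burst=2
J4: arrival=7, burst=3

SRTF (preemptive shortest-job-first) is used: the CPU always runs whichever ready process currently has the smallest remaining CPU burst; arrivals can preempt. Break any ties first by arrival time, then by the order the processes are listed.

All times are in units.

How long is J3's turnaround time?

3

Timeline: | J1 0-6 | J3 6-8 | J4 8-11 | J2 11-25 |
Completion: J1=6  J2=25  J3=8  J4=11
Turnaround (C−A): J1=6  J2=25  J3=3  J4=4
Turnaround(J3) = completion − arrival = 8 − 5 = 3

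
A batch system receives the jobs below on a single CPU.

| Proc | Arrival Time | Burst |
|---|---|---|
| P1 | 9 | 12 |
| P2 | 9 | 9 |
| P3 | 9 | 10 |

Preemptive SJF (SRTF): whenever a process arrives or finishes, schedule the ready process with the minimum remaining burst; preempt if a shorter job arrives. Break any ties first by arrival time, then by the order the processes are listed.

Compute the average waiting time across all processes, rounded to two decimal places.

Schedule: | idle 0-9 | P2 9-18 | P3 18-28 | P1 28-40 |
Completion: P1=40  P2=18  P3=28
Turnaround (C−A): P1=31  P2=9  P3=19
Waiting times: P1=19, P2=0, P3=9
Average waiting = (19+0+9) / 3 = 28/3 = 9.33

9.33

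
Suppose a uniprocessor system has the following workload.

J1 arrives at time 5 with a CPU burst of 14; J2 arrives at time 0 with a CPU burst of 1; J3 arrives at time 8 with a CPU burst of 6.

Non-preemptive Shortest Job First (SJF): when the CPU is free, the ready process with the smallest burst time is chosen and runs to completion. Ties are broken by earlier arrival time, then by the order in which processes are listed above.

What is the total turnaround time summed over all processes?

Gantt: | J2 0-1 | idle 1-5 | J1 5-19 | J3 19-25 |
Completion: J1=19  J2=1  J3=25
Turnaround = completion − arrival: J1=14, J2=1, J3=17
Total turnaround = 14 + 1 + 17 = 32

32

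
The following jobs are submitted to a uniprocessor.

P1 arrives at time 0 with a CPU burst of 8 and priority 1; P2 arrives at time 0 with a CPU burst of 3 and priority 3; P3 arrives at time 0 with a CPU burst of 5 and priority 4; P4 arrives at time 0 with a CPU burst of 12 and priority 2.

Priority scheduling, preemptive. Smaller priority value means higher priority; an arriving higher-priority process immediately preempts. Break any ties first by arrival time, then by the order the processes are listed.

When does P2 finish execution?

23

Timeline: | P1 0-8 | P4 8-20 | P2 20-23 | P3 23-28 |
Completion: P1=8  P2=23  P3=28  P4=20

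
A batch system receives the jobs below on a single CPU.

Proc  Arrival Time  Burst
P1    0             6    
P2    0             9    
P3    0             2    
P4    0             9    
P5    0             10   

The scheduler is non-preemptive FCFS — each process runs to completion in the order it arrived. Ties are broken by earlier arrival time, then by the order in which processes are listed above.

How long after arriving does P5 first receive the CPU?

26

Timeline: | P1 0-6 | P2 6-15 | P3 15-17 | P4 17-26 | P5 26-36 |
Completion: P1=6  P2=15  P3=17  P4=26  P5=36
Turnaround (C−A): P1=6  P2=15  P3=17  P4=26  P5=36
Response(P5) = first start − arrival = 26 − 0 = 26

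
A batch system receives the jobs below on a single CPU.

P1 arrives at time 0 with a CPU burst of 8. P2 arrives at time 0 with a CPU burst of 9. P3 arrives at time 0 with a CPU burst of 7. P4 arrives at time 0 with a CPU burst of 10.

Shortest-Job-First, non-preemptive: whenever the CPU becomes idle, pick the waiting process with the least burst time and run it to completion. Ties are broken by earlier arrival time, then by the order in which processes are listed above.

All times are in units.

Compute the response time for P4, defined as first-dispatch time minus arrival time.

24

Schedule: | P3 0-7 | P1 7-15 | P2 15-24 | P4 24-34 |
Completion: P1=15  P2=24  P3=7  P4=34
Turnaround (C−A): P1=15  P2=24  P3=7  P4=34
Response(P4) = first start − arrival = 24 − 0 = 24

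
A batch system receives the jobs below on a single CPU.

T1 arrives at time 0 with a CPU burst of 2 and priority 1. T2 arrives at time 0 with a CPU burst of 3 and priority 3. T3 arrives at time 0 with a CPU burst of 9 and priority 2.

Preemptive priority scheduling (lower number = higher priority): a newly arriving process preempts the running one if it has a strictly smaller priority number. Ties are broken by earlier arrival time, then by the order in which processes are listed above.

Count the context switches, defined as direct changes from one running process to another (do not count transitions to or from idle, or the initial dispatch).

2

Timeline: | T1 0-2 | T3 2-11 | T2 11-14 |
Completion: T1=2  T2=14  T3=11
Turnaround (C−A): T1=2  T2=14  T3=11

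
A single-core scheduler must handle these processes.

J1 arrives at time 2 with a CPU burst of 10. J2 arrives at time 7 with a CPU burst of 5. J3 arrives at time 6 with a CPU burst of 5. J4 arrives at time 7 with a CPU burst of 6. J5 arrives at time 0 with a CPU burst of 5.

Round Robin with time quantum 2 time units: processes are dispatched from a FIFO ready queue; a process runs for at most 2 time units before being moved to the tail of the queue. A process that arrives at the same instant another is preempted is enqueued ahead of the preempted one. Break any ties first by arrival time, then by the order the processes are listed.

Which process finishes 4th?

Timeline: | J5 0-2 | J1 2-4 | J5 4-6 | J1 6-8 | J3 8-10 | J5 10-11 | J2 11-13 | J4 13-15 | J1 15-17 | J3 17-19 | J2 19-21 | J4 21-23 | J1 23-25 | J3 25-26 | J2 26-27 | J4 27-29 | J1 29-31 |
Completion: J1=31  J2=27  J3=26  J4=29  J5=11
Turnaround (C−A): J1=29  J2=20  J3=20  J4=22  J5=11
Finish order: J5 → J3 → J2 → J4 → J1

J4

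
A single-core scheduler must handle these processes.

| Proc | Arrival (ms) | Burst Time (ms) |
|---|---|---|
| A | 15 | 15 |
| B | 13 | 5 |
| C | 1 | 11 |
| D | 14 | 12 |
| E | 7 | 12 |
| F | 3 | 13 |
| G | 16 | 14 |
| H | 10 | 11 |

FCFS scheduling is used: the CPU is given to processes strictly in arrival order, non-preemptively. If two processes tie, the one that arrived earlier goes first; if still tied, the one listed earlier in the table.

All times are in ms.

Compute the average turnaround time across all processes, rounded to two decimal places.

41.88

Gantt: | idle 0-1 | C 1-12 | F 12-25 | E 25-37 | H 37-48 | B 48-53 | D 53-65 | A 65-80 | G 80-94 |
Completion: A=80  B=53  C=12  D=65  E=37  F=25  G=94  H=48
Turnaround (C−A): A=65  B=40  C=11  D=51  E=30  F=22  G=78  H=38
Turnaround times: A=65, B=40, C=11, D=51, E=30, F=22, G=78, H=38
Average turnaround = (65+40+11+51+30+22+78+38) / 8 = 335/8 = 41.88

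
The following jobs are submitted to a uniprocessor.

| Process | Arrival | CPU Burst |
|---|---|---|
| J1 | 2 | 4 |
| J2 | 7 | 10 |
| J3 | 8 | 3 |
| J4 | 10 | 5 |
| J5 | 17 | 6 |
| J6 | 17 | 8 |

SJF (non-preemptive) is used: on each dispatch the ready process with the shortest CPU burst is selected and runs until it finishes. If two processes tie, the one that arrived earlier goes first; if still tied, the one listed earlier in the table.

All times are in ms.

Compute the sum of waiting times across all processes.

Gantt: | idle 0-2 | J1 2-6 | idle 6-7 | J2 7-17 | J3 17-20 | J4 20-25 | J5 25-31 | J6 31-39 |
Completion: J1=6  J2=17  J3=20  J4=25  J5=31  J6=39
Waiting = turnaround − burst: J1=0, J2=0, J3=9, J4=10, J5=8, J6=14
Total waiting = 0 + 0 + 9 + 10 + 8 + 14 = 41

41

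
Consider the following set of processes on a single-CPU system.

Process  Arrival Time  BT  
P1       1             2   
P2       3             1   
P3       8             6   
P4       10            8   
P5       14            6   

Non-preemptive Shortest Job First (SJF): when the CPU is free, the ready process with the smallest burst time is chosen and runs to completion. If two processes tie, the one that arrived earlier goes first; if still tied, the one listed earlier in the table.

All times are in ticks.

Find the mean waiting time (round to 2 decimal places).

Timeline: | idle 0-1 | P1 1-3 | P2 3-4 | idle 4-8 | P3 8-14 | P5 14-20 | P4 20-28 |
Completion: P1=3  P2=4  P3=14  P4=28  P5=20
Turnaround (C−A): P1=2  P2=1  P3=6  P4=18  P5=6
Waiting times: P1=0, P2=0, P3=0, P4=10, P5=0
Average waiting = (0+0+0+10+0) / 5 = 10/5 = 2.00

2.00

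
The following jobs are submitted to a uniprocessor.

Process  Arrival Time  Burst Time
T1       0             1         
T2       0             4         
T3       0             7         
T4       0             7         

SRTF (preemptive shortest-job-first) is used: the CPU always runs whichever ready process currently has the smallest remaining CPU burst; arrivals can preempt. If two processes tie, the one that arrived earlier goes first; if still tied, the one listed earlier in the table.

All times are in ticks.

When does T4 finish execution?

Schedule: | T1 0-1 | T2 1-5 | T3 5-12 | T4 12-19 |
Completion: T1=1  T2=5  T3=12  T4=19

19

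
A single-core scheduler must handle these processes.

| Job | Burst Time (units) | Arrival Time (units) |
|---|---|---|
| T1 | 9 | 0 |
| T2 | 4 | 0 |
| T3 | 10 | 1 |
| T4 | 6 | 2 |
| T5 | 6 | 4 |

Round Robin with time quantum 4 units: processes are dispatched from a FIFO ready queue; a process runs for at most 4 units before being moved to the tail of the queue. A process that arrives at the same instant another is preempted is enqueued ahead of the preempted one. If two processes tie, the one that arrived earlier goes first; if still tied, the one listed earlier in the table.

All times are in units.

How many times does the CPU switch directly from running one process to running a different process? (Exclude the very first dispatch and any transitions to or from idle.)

10

Gantt: | T1 0-4 | T2 4-8 | T3 8-12 | T4 12-16 | T5 16-20 | T1 20-24 | T3 24-28 | T4 28-30 | T5 30-32 | T1 32-33 | T3 33-35 |
Completion: T1=33  T2=8  T3=35  T4=30  T5=32
Turnaround (C−A): T1=33  T2=8  T3=34  T4=28  T5=28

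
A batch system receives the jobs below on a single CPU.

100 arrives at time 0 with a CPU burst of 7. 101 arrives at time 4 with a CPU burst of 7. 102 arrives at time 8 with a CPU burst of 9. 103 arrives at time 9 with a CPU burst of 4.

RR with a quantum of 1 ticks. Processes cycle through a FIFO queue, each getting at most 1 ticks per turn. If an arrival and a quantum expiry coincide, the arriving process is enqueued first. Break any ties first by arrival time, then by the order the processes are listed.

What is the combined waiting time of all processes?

33

Gantt: | 100 0-4 | 101 4-5 | 100 5-6 | 101 6-7 | 100 7-8 | 101 8-9 | 102 9-10 | 100 10-11 | 103 11-12 | 101 12-13 | 102 13-14 | 103 14-15 | 101 15-16 | 102 16-17 | 103 17-18 | 101 18-19 | 102 19-20 | 103 20-21 | 101 21-22 | 102 22-27 |
Completion: 100=11  101=22  102=27  103=21
Waiting = turnaround − burst: 100=4, 101=11, 102=10, 103=8
Total waiting = 4 + 11 + 10 + 8 = 33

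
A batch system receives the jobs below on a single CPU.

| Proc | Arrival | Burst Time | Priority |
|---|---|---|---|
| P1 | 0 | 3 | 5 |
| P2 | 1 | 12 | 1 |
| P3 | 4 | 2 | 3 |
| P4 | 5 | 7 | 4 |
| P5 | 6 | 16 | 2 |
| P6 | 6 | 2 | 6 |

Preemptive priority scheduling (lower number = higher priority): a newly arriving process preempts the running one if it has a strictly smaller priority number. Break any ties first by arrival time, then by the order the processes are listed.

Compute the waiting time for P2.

Timeline: | P1 0-1 | P2 1-13 | P5 13-29 | P3 29-31 | P4 31-38 | P1 38-40 | P6 40-42 |
Completion: P1=40  P2=13  P3=31  P4=38  P5=29  P6=42
Turnaround (C−A): P1=40  P2=12  P3=27  P4=33  P5=23  P6=36
Waiting(P2) = turnaround − burst = 12 − 12 = 0

0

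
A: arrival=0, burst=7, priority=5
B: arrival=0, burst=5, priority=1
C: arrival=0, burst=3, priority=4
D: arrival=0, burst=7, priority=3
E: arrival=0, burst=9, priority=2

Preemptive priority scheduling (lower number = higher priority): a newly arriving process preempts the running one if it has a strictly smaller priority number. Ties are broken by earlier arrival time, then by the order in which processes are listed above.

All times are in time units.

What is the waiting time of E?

Gantt: | B 0-5 | E 5-14 | D 14-21 | C 21-24 | A 24-31 |
Completion: A=31  B=5  C=24  D=21  E=14
Turnaround (C−A): A=31  B=5  C=24  D=21  E=14
Waiting(E) = turnaround − burst = 14 − 9 = 5

5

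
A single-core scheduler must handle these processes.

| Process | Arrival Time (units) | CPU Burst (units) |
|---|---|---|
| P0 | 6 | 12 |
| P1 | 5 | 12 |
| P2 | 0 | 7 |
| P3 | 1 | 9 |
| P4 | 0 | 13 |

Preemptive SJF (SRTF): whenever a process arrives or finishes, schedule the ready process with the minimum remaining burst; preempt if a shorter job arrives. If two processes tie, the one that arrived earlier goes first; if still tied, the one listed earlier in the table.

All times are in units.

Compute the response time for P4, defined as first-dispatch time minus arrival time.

Timeline: | P2 0-7 | P3 7-16 | P1 16-28 | P0 28-40 | P4 40-53 |
Completion: P0=40  P1=28  P2=7  P3=16  P4=53
Turnaround (C−A): P0=34  P1=23  P2=7  P3=15  P4=53
Response(P4) = first start − arrival = 40 − 0 = 40

40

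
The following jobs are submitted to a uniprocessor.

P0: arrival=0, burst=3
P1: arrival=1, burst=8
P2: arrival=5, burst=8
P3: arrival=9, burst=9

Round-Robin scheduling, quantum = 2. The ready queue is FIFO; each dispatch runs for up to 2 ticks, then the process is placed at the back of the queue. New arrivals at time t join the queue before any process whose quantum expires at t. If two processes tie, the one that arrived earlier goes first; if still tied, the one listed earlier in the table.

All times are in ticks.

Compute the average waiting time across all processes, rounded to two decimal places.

Timeline: | P0 0-2 | P1 2-4 | P0 4-5 | P1 5-7 | P2 7-9 | P1 9-11 | P3 11-13 | P2 13-15 | P1 15-17 | P3 17-19 | P2 19-21 | P3 21-23 | P2 23-25 | P3 25-28 |
Completion: P0=5  P1=17  P2=25  P3=28
Waiting times: P0=2, P1=8, P2=12, P3=10
Average waiting = (2+8+12+10) / 4 = 32/4 = 8.00

8.00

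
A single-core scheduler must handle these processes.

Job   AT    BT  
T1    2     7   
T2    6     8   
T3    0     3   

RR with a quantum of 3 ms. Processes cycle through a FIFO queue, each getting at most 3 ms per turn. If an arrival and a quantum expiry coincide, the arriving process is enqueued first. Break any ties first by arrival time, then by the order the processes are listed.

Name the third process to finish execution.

T2

Timeline: | T3 0-3 | T1 3-6 | T2 6-9 | T1 9-12 | T2 12-15 | T1 15-16 | T2 16-18 |
Completion: T1=16  T2=18  T3=3
Turnaround (C−A): T1=14  T2=12  T3=3
Finish order: T3 → T1 → T2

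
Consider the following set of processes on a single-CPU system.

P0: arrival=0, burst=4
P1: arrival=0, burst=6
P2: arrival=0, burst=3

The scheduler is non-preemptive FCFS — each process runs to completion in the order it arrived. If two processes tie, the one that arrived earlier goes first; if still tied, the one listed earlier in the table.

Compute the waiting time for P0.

Timeline: | P0 0-4 | P1 4-10 | P2 10-13 |
Completion: P0=4  P1=10  P2=13
Turnaround (C−A): P0=4  P1=10  P2=13
Waiting(P0) = turnaround − burst = 4 − 4 = 0

0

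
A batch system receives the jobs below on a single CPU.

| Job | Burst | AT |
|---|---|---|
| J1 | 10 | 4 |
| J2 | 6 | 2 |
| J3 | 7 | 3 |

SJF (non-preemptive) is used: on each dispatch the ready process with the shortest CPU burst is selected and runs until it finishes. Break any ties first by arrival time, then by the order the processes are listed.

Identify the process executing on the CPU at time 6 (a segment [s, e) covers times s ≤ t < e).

Schedule: | idle 0-2 | J2 2-8 | J3 8-15 | J1 15-25 |
Completion: J1=25  J2=8  J3=15
Turnaround (C−A): J1=21  J2=6  J3=12

J2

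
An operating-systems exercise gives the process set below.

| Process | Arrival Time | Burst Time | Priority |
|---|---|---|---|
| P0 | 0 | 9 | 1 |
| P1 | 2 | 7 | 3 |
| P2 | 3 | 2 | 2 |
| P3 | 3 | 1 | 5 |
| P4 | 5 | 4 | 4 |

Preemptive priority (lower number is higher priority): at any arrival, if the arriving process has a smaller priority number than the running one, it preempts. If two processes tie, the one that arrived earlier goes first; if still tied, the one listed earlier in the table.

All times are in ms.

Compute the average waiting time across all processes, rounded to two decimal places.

9.40

Timeline: | P0 0-9 | P2 9-11 | P1 11-18 | P4 18-22 | P3 22-23 |
Completion: P0=9  P1=18  P2=11  P3=23  P4=22
Waiting times: P0=0, P1=9, P2=6, P3=19, P4=13
Average waiting = (0+9+6+19+13) / 5 = 47/5 = 9.40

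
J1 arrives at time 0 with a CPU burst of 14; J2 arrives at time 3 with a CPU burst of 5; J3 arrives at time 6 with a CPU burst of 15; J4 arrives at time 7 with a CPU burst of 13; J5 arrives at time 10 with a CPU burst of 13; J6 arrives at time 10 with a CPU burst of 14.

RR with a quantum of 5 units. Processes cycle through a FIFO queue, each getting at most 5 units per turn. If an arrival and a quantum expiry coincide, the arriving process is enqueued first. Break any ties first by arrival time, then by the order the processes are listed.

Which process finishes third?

J3

Timeline: | J1 0-5 | J2 5-10 | J1 10-15 | J3 15-20 | J4 20-25 | J5 25-30 | J6 30-35 | J1 35-39 | J3 39-44 | J4 44-49 | J5 49-54 | J6 54-59 | J3 59-64 | J4 64-67 | J5 67-70 | J6 70-74 |
Completion: J1=39  J2=10  J3=64  J4=67  J5=70  J6=74
Turnaround (C−A): J1=39  J2=7  J3=58  J4=60  J5=60  J6=64
Finish order: J2 → J1 → J3 → J4 → J5 → J6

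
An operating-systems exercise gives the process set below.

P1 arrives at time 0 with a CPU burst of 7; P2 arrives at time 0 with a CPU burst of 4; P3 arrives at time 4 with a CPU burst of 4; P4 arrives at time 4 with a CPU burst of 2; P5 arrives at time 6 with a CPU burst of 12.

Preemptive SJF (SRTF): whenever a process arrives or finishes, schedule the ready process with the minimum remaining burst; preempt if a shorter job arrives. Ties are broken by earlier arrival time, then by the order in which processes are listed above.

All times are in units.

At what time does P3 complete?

10

Gantt: | P2 0-4 | P4 4-6 | P3 6-10 | P1 10-17 | P5 17-29 |
Completion: P1=17  P2=4  P3=10  P4=6  P5=29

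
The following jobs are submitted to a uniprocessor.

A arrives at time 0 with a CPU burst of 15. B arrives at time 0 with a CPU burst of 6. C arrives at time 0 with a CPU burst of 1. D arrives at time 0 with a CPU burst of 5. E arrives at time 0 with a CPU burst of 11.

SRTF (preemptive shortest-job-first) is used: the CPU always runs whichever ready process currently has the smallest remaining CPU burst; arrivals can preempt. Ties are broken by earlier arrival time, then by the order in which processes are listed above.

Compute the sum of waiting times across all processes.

42

Gantt: | C 0-1 | D 1-6 | B 6-12 | E 12-23 | A 23-38 |
Completion: A=38  B=12  C=1  D=6  E=23
Waiting = turnaround − burst: A=23, B=6, C=0, D=1, E=12
Total waiting = 23 + 6 + 0 + 1 + 12 = 42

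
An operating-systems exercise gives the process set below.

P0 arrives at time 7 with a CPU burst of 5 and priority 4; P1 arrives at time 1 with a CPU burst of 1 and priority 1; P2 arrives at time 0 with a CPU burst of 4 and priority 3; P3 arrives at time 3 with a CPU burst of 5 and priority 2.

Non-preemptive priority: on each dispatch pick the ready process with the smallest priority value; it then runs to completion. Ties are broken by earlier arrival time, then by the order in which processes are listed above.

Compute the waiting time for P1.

Timeline: | P2 0-4 | P1 4-5 | P3 5-10 | P0 10-15 |
Completion: P0=15  P1=5  P2=4  P3=10
Turnaround (C−A): P0=8  P1=4  P2=4  P3=7
Waiting(P1) = turnaround − burst = 4 − 1 = 3

3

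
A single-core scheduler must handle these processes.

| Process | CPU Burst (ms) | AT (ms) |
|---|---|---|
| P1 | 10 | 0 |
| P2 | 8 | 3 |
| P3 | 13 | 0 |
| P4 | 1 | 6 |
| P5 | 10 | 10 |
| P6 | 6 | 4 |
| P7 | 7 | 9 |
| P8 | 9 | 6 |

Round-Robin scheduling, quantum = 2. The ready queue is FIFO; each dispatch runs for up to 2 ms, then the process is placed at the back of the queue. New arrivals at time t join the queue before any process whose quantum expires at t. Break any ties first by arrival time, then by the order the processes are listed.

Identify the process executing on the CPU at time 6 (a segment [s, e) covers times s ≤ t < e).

Timeline: | P1 0-2 | P3 2-4 | P1 4-6 | P2 6-8 | P6 8-10 | P3 10-12 | P4 12-13 | P8 13-15 | P1 15-17 | P2 17-19 | P7 19-21 | P5 21-23 | P6 23-25 | P3 25-27 | P8 27-29 | P1 29-31 | P2 31-33 | P7 33-35 | P5 35-37 | P6 37-39 | P3 39-41 | P8 41-43 | P1 43-45 | P2 45-47 | P7 47-49 | P5 49-51 | P3 51-53 | P8 53-55 | P7 55-56 | P5 56-58 | P3 58-60 | P8 60-61 | P5 61-63 | P3 63-64 |
Completion: P1=45  P2=47  P3=64  P4=13  P5=63  P6=39  P7=56  P8=61
Turnaround (C−A): P1=45  P2=44  P3=64  P4=7  P5=53  P6=35  P7=47  P8=55

P2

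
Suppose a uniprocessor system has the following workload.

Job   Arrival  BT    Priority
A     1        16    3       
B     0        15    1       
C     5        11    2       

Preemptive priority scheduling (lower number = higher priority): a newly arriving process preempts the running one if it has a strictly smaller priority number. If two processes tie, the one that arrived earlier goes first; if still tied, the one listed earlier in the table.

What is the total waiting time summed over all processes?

Gantt: | B 0-15 | C 15-26 | A 26-42 |
Completion: A=42  B=15  C=26
Turnaround (C−A): A=41  B=15  C=21
Waiting = turnaround − burst: A=25, B=0, C=10
Total waiting = 25 + 0 + 10 = 35

35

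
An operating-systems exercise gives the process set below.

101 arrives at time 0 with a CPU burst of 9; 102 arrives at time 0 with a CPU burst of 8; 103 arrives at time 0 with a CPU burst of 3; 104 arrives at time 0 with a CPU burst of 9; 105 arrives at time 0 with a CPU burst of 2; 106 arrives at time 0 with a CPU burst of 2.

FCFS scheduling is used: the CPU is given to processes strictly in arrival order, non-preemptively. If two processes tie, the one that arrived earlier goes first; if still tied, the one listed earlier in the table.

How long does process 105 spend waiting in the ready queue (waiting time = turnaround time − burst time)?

Schedule: | 101 0-9 | 102 9-17 | 103 17-20 | 104 20-29 | 105 29-31 | 106 31-33 |
Completion: 101=9  102=17  103=20  104=29  105=31  106=33
Waiting(105) = turnaround − burst = 31 − 2 = 29

29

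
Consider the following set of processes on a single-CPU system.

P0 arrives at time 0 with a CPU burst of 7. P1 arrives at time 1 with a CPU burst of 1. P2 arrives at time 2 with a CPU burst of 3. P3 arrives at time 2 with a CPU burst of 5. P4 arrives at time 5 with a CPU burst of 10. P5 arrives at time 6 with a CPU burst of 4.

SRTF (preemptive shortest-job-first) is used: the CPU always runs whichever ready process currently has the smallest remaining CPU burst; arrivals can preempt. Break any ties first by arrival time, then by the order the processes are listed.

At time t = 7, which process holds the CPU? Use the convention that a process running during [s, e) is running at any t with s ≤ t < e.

Gantt: | P0 0-1 | P1 1-2 | P2 2-5 | P3 5-10 | P5 10-14 | P0 14-20 | P4 20-30 |
Completion: P0=20  P1=2  P2=5  P3=10  P4=30  P5=14

P3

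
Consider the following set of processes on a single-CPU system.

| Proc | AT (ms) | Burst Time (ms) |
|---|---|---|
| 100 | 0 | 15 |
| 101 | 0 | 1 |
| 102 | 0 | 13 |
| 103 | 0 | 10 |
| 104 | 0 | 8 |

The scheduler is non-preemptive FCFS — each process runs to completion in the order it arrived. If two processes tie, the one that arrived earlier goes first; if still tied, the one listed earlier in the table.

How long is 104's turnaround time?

Gantt: | 100 0-15 | 101 15-16 | 102 16-29 | 103 29-39 | 104 39-47 |
Completion: 100=15  101=16  102=29  103=39  104=47
Turnaround(104) = completion − arrival = 47 − 0 = 47

47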